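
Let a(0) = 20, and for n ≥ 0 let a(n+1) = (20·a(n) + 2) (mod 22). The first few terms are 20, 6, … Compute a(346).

Listing terms: a(0) = 20,  a(1) = 6,  a(2) = 12,  a(3) = 0,  a(4) = 2,  a(5) = 20.
Since a(5) = a(0) = 20, the sequence is periodic with period 5.
(346 - 0) mod 5 = 1, so a(346) = a(1) = 6.

6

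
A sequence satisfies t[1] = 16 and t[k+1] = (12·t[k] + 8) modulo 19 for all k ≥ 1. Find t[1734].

Listing terms: t[1] = 16; t[2] = 10; t[3] = 14; t[4] = 5; t[5] = 11; t[6] = 7; t[7] = 16.
The sequence repeats with period 6.
So t[1734] = t[1 + ((1734-1) mod 6)] = t[6] = 7.

7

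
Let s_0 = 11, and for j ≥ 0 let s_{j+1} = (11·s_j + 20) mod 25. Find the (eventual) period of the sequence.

s_0 = 11, s_1 = 16, s_2 = 21, s_3 = 1, s_4 = 6, s_5 = 11.
The sequence repeats with period 5.

5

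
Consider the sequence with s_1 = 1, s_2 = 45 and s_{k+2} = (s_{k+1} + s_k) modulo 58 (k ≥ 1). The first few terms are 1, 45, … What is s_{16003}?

1

Listing terms: s_1 = 1,  s_2 = 45,  s_3 = 46,  s_4 = 33,  s_5 = 21,  s_6 = 54,  s_7 = 17,  s_8 = 13,  s_9 = 30,  s_{10} = 43,  s_{11} = 15,  s_{12} = 0,  s_{13} = 15,  s_{14} = 15,  s_{15} = 30,  s_{16} = 45,  s_{17} = 17,  s_{18} = 4,  s_{19} = 21,  s_{20} = 25,  s_{21} = 46,  s_{22} = 13,  s_{23} = 1,  s_{24} = 14,  s_{25} = 15,  s_{26} = 29,  s_{27} = 44,  s_{28} = 15,  s_{29} = 1,  s_{30} = 16,  s_{31} = 17,  s_{32} = 33,  s_{33} = 50,  s_{34} = 25,  s_{35} = 17,  s_{36} = 42,  s_{37} = 1,  s_{38} = 43,  s_{39} = 44,  s_{40} = 29,  s_{41} = 15,  s_{42} = 44,  s_{43} = 1,  s_{44} = 45.
The sequence repeats with period 42.
So s_{16003} = s_{1 + ((16003-1) mod 42)} = s_1 = 1.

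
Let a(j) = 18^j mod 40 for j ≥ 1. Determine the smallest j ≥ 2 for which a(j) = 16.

4

a(1) = 18; a(2) = 4; a(3) = 32; a(4) = 16; a(5) = 8; a(6) = 24; a(7) = 32.
Since a(7) = a(3) = 32, the sequence is eventually periodic: after a pre-period of length 2 it cycles with period 4.
The value 16 first appears (with j ≥ 2) at a(4).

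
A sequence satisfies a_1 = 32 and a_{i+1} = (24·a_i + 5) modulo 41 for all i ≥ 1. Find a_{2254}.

We have a_1 = 32, a_2 = 35, a_3 = 25, a_4 = 31, a_5 = 11, a_6 = 23, a_7 = 24, a_8 = 7, a_9 = 9, a_{10} = 16, a_{11} = 20, a_{12} = 34, a_{13} = 1, a_{14} = 29, a_{15} = 4, a_{16} = 19, a_{17} = 10, a_{18} = 40, a_{19} = 22, a_{20} = 0, a_{21} = 5, a_{22} = 2, a_{23} = 12, a_{24} = 6, a_{25} = 26, a_{26} = 14, a_{27} = 13, a_{28} = 30, a_{29} = 28, a_{30} = 21, a_{31} = 17, a_{32} = 3, a_{33} = 36, a_{34} = 8, a_{35} = 33, a_{36} = 18, a_{37} = 27, a_{38} = 38, a_{39} = 15, a_{40} = 37, a_{41} = 32.
Since a_{41} = a_1 = 32, the sequence is periodic with period 40.
(2254 - 1) mod 40 = 13, so a_{2254} = a_{14} = 29.

29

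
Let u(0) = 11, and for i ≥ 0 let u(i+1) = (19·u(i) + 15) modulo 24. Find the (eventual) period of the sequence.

u(0) = 11, u(1) = 8, u(2) = 23, u(3) = 20, u(4) = 11.
Since u(4) = u(0) = 11, the sequence is periodic with period 4.

4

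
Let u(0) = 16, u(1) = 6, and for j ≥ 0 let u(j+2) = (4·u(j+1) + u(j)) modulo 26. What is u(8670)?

24

Computing terms: u(0) = 16; u(1) = 6; u(2) = 14; u(3) = 10; u(4) = 2; u(5) = 18; u(6) = 22; u(7) = 2; u(8) = 4; u(9) = 18; u(10) = 24; u(11) = 10; u(12) = 12; u(13) = 6; u(14) = 10; u(15) = 20; u(16) = 12; u(17) = 16; u(18) = 24; u(19) = 8; u(20) = 4; u(21) = 24; u(22) = 22; u(23) = 8; u(24) = 2; u(25) = 16; u(26) = 14; u(27) = 20; u(28) = 16; u(29) = 6.
Since (u(28), u(29)) = (u(0), u(1)) = (16, 6) (two consecutive terms determine the rest), the sequence is periodic with period 28.
So u(8670) = u(0 + ((8670-0) mod 28)) = u(18) = 24.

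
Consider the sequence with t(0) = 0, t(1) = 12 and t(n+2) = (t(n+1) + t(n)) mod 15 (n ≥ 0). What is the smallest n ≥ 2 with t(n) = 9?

3

Computing terms: t(0) = 0, t(1) = 12, t(2) = 12, t(3) = 9, t(4) = 6, t(5) = 0, t(6) = 6, t(7) = 6, t(8) = 12, t(9) = 3, t(10) = 0, t(11) = 3, t(12) = 3, t(13) = 6, t(14) = 9, t(15) = 0, t(16) = 9, t(17) = 9, t(18) = 3, t(19) = 12, t(20) = 0, t(21) = 12.
The sequence repeats with period 20.
The value 9 first appears (with n ≥ 2) at t(3).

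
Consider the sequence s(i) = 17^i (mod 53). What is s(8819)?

40

s(0) = 1; s(1) = 17; s(2) = 24; s(3) = 37; s(4) = 46; s(5) = 40; s(6) = 44; s(7) = 6; s(8) = 49; s(9) = 38; s(10) = 10; s(11) = 11; s(12) = 28; s(13) = 52; s(14) = 36; s(15) = 29; s(16) = 16; s(17) = 7; s(18) = 13; s(19) = 9; s(20) = 47; s(21) = 4; s(22) = 15; s(23) = 43; s(24) = 42; s(25) = 25; s(26) = 1.
Since s(26) = s(0) = 1, the sequence is periodic with period 26.
So s(8819) = s(0 + ((8819-0) mod 26)) = s(5) = 40.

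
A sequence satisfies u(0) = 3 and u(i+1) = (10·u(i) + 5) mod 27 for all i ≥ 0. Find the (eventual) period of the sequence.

Computing terms: u(0) = 3,  u(1) = 8,  u(2) = 4,  u(3) = 18,  u(4) = 23,  u(5) = 19,  u(6) = 6,  u(7) = 11,  u(8) = 7,  u(9) = 21,  u(10) = 26,  u(11) = 22,  u(12) = 9,  u(13) = 14,  u(14) = 10,  u(15) = 24,  u(16) = 2,  u(17) = 25,  u(18) = 12,  u(19) = 17,  u(20) = 13,  u(21) = 0,  u(22) = 5,  u(23) = 1,  u(24) = 15,  u(25) = 20,  u(26) = 16,  u(27) = 3.
The sequence repeats with period 27.

27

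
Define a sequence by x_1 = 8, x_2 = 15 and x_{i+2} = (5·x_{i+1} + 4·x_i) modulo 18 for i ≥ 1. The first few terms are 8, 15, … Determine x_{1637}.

1

Listing terms: x_1 = 8, x_2 = 15, x_3 = 17, x_4 = 1, x_5 = 1, x_6 = 9, x_7 = 13, x_8 = 11, x_9 = 17, x_{10} = 3, x_{11} = 11, x_{12} = 13, x_{13} = 1, x_{14} = 3, x_{15} = 1, x_{16} = 17, x_{17} = 17, x_{18} = 9, x_{19} = 5, x_{20} = 7, x_{21} = 1, x_{22} = 15, x_{23} = 7, x_{24} = 5, x_{25} = 17, x_{26} = 15, x_{27} = 17.
Since (x_{26}, x_{27}) = (x_2, x_3) = (15, 17) (two consecutive terms determine the rest), the sequence is eventually periodic: after a pre-period of length 1 it cycles with period 24.
For i ≥ 2, x_i depends only on (i - 2) mod 24. (1637 - 2) mod 24 = 3, so x_{1637} = x_5 = 1.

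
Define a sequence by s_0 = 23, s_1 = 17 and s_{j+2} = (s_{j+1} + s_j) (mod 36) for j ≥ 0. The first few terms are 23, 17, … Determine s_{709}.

Computing terms: s_0 = 23; s_1 = 17; s_2 = 4; s_3 = 21; s_4 = 25; s_5 = 10; s_6 = 35; s_7 = 9; s_8 = 8; s_9 = 17; s_{10} = 25; s_{11} = 6; s_{12} = 31; s_{13} = 1; s_{14} = 32; s_{15} = 33; s_{16} = 29; s_{17} = 26; s_{18} = 19; s_{19} = 9; s_{20} = 28; s_{21} = 1; s_{22} = 29; s_{23} = 30; s_{24} = 23; s_{25} = 17.
The sequence repeats with period 24.
(709 - 0) mod 24 = 13, so s_{709} = s_{13} = 1.

1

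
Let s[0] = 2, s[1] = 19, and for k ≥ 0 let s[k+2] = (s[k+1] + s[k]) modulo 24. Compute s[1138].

We have s[0] = 2,  s[1] = 19,  s[2] = 21,  s[3] = 16,  s[4] = 13,  s[5] = 5,  s[6] = 18,  s[7] = 23,  s[8] = 17,  s[9] = 16,  s[10] = 9,  s[11] = 1,  s[12] = 10,  s[13] = 11,  s[14] = 21,  s[15] = 8,  s[16] = 5,  s[17] = 13,  s[18] = 18,  s[19] = 7,  s[20] = 1,  s[21] = 8,  s[22] = 9,  s[23] = 17,  s[24] = 2,  s[25] = 19.
Since (s[24], s[25]) = (s[0], s[1]) = (2, 19) (two consecutive terms determine the rest), the sequence is periodic with period 24.
(1138 - 0) mod 24 = 10, so s[1138] = s[10] = 9.

9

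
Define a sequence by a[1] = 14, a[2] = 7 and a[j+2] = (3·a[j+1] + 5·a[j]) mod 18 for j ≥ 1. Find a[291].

Listing terms: a[1] = 14, a[2] = 7, a[3] = 1, a[4] = 2, a[5] = 11, a[6] = 7, a[7] = 4, a[8] = 11, a[9] = 17, a[10] = 16, a[11] = 7, a[12] = 11, a[13] = 14, a[14] = 7.
The sequence repeats with period 12.
(291 - 1) mod 12 = 2, so a[291] = a[3] = 1.

1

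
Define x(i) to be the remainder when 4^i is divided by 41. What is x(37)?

25

x(1) = 4; x(2) = 16; x(3) = 23; x(4) = 10; x(5) = 40; x(6) = 37; x(7) = 25; x(8) = 18; x(9) = 31; x(10) = 1; x(11) = 4.
Since x(11) = x(1) = 4, the sequence is periodic with period 10.
So x(37) = x(1 + ((37-1) mod 10)) = x(7) = 25.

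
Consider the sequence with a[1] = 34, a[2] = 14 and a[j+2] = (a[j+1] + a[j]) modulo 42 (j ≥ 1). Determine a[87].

Computing terms: a[1] = 34,  a[2] = 14,  a[3] = 6,  a[4] = 20,  a[5] = 26,  a[6] = 4,  a[7] = 30,  a[8] = 34,  a[9] = 22,  a[10] = 14,  a[11] = 36,  a[12] = 8,  a[13] = 2,  a[14] = 10,  a[15] = 12,  a[16] = 22,  a[17] = 34,  a[18] = 14.
Since (a[17], a[18]) = (a[1], a[2]) = (34, 14) (two consecutive terms determine the rest), the sequence is periodic with period 16.
(87 - 1) mod 16 = 6, so a[87] = a[7] = 30.

30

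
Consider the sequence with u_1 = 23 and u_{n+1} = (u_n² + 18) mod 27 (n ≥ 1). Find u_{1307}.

u_1 = 23; u_2 = 7; u_3 = 13; u_4 = 25; u_5 = 22; u_6 = 16; u_7 = 4; u_8 = 7.
Since u_8 = u_2 = 7, the sequence is eventually periodic: after a pre-period of length 1 it cycles with period 6.
For n ≥ 2, u_n depends only on (n - 2) mod 6. (1307 - 2) mod 6 = 3, so u_{1307} = u_5 = 22.

22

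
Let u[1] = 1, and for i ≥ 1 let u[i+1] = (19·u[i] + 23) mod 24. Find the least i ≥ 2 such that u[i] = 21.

We have u[1] = 1; u[2] = 18; u[3] = 5; u[4] = 22; u[5] = 9; u[6] = 2; u[7] = 13; u[8] = 6; u[9] = 17; u[10] = 10; u[11] = 21; u[12] = 14; u[13] = 1.
The sequence repeats with period 12.
The value 21 first appears (with i ≥ 2) at u[11].

11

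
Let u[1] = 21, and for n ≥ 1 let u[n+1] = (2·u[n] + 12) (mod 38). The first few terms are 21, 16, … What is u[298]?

12

u[1] = 21; u[2] = 16; u[3] = 6; u[4] = 24; u[5] = 22; u[6] = 18; u[7] = 10; u[8] = 32; u[9] = 0; u[10] = 12; u[11] = 36; u[12] = 8; u[13] = 28; u[14] = 30; u[15] = 34; u[16] = 4; u[17] = 20; u[18] = 14; u[19] = 2; u[20] = 16.
Since u[20] = u[2] = 16, the sequence is eventually periodic: after a pre-period of length 1 it cycles with period 18.
For n ≥ 2, u[n] depends only on (n - 2) mod 18. (298 - 2) mod 18 = 8, so u[298] = u[10] = 12.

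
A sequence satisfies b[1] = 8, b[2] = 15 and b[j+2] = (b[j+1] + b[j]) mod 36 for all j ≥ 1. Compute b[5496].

b[1] = 8,  b[2] = 15,  b[3] = 23,  b[4] = 2,  b[5] = 25,  b[6] = 27,  b[7] = 16,  b[8] = 7,  b[9] = 23,  b[10] = 30,  b[11] = 17,  b[12] = 11,  b[13] = 28,  b[14] = 3,  b[15] = 31,  b[16] = 34,  b[17] = 29,  b[18] = 27,  b[19] = 20,  b[20] = 11,  b[21] = 31,  b[22] = 6,  b[23] = 1,  b[24] = 7,  b[25] = 8,  b[26] = 15.
Since (b[25], b[26]) = (b[1], b[2]) = (8, 15) (two consecutive terms determine the rest), the sequence is periodic with period 24.
(5496 - 1) mod 24 = 23, so b[5496] = b[24] = 7.

7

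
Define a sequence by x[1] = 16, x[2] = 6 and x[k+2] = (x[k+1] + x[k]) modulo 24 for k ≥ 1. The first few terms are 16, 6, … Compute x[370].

12

Computing terms: x[1] = 16, x[2] = 6, x[3] = 22, x[4] = 4, x[5] = 2, x[6] = 6, x[7] = 8, x[8] = 14, x[9] = 22, x[10] = 12, x[11] = 10, x[12] = 22, x[13] = 8, x[14] = 6, x[15] = 14, x[16] = 20, x[17] = 10, x[18] = 6, x[19] = 16, x[20] = 22, x[21] = 14, x[22] = 12, x[23] = 2, x[24] = 14, x[25] = 16, x[26] = 6.
The sequence repeats with period 24.
(370 - 1) mod 24 = 9, so x[370] = x[10] = 12.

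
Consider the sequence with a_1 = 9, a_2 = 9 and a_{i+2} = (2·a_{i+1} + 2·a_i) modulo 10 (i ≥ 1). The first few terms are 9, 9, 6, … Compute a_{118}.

a_1 = 9, a_2 = 9, a_3 = 6, a_4 = 0, a_5 = 2, a_6 = 4, a_7 = 2, a_8 = 2, a_9 = 8, a_{10} = 0, a_{11} = 6, a_{12} = 2, a_{13} = 6, a_{14} = 6, a_{15} = 4, a_{16} = 0, a_{17} = 8, a_{18} = 6, a_{19} = 8, a_{20} = 8, a_{21} = 2, a_{22} = 0, a_{23} = 4, a_{24} = 8, a_{25} = 4, a_{26} = 4, a_{27} = 6, a_{28} = 0.
Since (a_{27}, a_{28}) = (a_3, a_4) = (6, 0) (two consecutive terms determine the rest), the sequence is eventually periodic: after a pre-period of length 2 it cycles with period 24.
For i ≥ 3, a_i depends only on (i - 3) mod 24. (118 - 3) mod 24 = 19, so a_{118} = a_{22} = 0.

0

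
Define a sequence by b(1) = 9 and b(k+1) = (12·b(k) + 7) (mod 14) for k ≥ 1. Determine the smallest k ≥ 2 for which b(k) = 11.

5

Computing terms: b(1) = 9; b(2) = 3; b(3) = 1; b(4) = 5; b(5) = 11; b(6) = 13; b(7) = 9.
The sequence repeats with period 6.
The value 11 first appears (with k ≥ 2) at b(5).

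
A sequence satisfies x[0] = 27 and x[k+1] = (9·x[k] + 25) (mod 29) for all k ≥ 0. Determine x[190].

Computing terms: x[0] = 27, x[1] = 7, x[2] = 1, x[3] = 5, x[4] = 12, x[5] = 17, x[6] = 4, x[7] = 3, x[8] = 23, x[9] = 0, x[10] = 25, x[11] = 18, x[12] = 13, x[13] = 26, x[14] = 27.
The sequence repeats with period 14.
(190 - 0) mod 14 = 8, so x[190] = x[8] = 23.

23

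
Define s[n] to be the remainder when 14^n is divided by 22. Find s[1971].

14

Listing terms: s[0] = 1; s[1] = 14; s[2] = 20; s[3] = 16; s[4] = 4; s[5] = 12; s[6] = 14.
Since s[6] = s[1] = 14, the sequence is eventually periodic: after a pre-period of length 1 it cycles with period 5.
For n ≥ 1, s[n] depends only on (n - 1) mod 5. (1971 - 1) mod 5 = 0, so s[1971] = s[1] = 14.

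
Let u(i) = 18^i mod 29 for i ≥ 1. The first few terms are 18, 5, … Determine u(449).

18

Listing terms: u(1) = 18, u(2) = 5, u(3) = 3, u(4) = 25, u(5) = 15, u(6) = 9, u(7) = 17, u(8) = 16, u(9) = 27, u(10) = 22, u(11) = 19, u(12) = 23, u(13) = 8, u(14) = 28, u(15) = 11, u(16) = 24, u(17) = 26, u(18) = 4, u(19) = 14, u(20) = 20, u(21) = 12, u(22) = 13, u(23) = 2, u(24) = 7, u(25) = 10, u(26) = 6, u(27) = 21, u(28) = 1, u(29) = 18.
The sequence repeats with period 28.
(449 - 1) mod 28 = 0, so u(449) = u(1) = 18.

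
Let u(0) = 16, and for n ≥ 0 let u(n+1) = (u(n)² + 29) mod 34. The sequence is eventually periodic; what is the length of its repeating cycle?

u(0) = 16, u(1) = 13, u(2) = 28, u(3) = 31, u(4) = 4, u(5) = 11, u(6) = 14, u(7) = 21, u(8) = 28.
Since u(8) = u(2) = 28, the sequence is eventually periodic: after a pre-period of length 2 it cycles with period 6.

6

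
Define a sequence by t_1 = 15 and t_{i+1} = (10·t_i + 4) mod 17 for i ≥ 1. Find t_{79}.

We have t_1 = 15,  t_2 = 1,  t_3 = 14,  t_4 = 8,  t_5 = 16,  t_6 = 11,  t_7 = 12,  t_8 = 5,  t_9 = 3,  t_{10} = 0,  t_{11} = 4,  t_{12} = 10,  t_{13} = 2,  t_{14} = 7,  t_{15} = 6,  t_{16} = 13,  t_{17} = 15.
The sequence repeats with period 16.
(79 - 1) mod 16 = 14, so t_{79} = t_{15} = 6.

6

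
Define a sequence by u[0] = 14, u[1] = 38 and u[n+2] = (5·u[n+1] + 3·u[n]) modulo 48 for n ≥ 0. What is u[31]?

38

Listing terms: u[0] = 14,  u[1] = 38,  u[2] = 40,  u[3] = 26,  u[4] = 10,  u[5] = 32,  u[6] = 46,  u[7] = 38,  u[8] = 40.
Since (u[7], u[8]) = (u[1], u[2]) = (38, 40) (two consecutive terms determine the rest), the sequence is eventually periodic: after a pre-period of length 1 it cycles with period 6.
For n ≥ 1, u[n] depends only on (n - 1) mod 6. (31 - 1) mod 6 = 0, so u[31] = u[1] = 38.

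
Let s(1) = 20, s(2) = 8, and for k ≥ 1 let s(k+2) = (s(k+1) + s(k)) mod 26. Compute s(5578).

22

Listing terms: s(1) = 20, s(2) = 8, s(3) = 2, s(4) = 10, s(5) = 12, s(6) = 22, s(7) = 8, s(8) = 4, s(9) = 12, s(10) = 16, s(11) = 2, s(12) = 18, s(13) = 20, s(14) = 12, s(15) = 6, s(16) = 18, s(17) = 24, s(18) = 16, s(19) = 14, s(20) = 4, s(21) = 18, s(22) = 22, s(23) = 14, s(24) = 10, s(25) = 24, s(26) = 8, s(27) = 6, s(28) = 14, s(29) = 20, s(30) = 8.
Since (s(29), s(30)) = (s(1), s(2)) = (20, 8) (two consecutive terms determine the rest), the sequence is periodic with period 28.
So s(5578) = s(1 + ((5578-1) mod 28)) = s(6) = 22.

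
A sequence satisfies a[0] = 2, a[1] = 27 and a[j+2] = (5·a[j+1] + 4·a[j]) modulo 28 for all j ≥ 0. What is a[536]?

We have a[0] = 2,  a[1] = 27,  a[2] = 3,  a[3] = 11,  a[4] = 11,  a[5] = 15,  a[6] = 7,  a[7] = 11,  a[8] = 27,  a[9] = 11,  a[10] = 23,  a[11] = 19,  a[12] = 19,  a[13] = 3,  a[14] = 7,  a[15] = 19,  a[16] = 11,  a[17] = 19,  a[18] = 27,  a[19] = 15,  a[20] = 15,  a[21] = 23,  a[22] = 7,  a[23] = 15,  a[24] = 19,  a[25] = 15,  a[26] = 11,  a[27] = 3,  a[28] = 3,  a[29] = 27,  a[30] = 7,  a[31] = 3,  a[32] = 15,  a[33] = 3,  a[34] = 19,  a[35] = 23,  a[36] = 23,  a[37] = 11,  a[38] = 7,  a[39] = 23,  a[40] = 3,  a[41] = 23,  a[42] = 15,  a[43] = 27,  a[44] = 27,  a[45] = 19,  a[46] = 7,  a[47] = 27,  a[48] = 23,  a[49] = 27,  a[50] = 3.
Since (a[49], a[50]) = (a[1], a[2]) = (27, 3) (two consecutive terms determine the rest), the sequence is eventually periodic: after a pre-period of length 1 it cycles with period 48.
For j ≥ 1, a[j] depends only on (j - 1) mod 48. (536 - 1) mod 48 = 7, so a[536] = a[8] = 27.

27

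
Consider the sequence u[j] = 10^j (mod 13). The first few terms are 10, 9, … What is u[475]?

10

Listing terms: u[1] = 10,  u[2] = 9,  u[3] = 12,  u[4] = 3,  u[5] = 4,  u[6] = 1,  u[7] = 10.
Since u[7] = u[1] = 10, the sequence is periodic with period 6.
So u[475] = u[1 + ((475-1) mod 6)] = u[1] = 10.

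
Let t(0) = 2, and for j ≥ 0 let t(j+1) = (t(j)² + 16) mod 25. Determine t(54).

Computing terms: t(0) = 2,  t(1) = 20,  t(2) = 16,  t(3) = 22,  t(4) = 0,  t(5) = 16.
Since t(5) = t(2) = 16, the sequence is eventually periodic: after a pre-period of length 2 it cycles with period 3.
For j ≥ 2, t(j) depends only on (j - 2) mod 3. (54 - 2) mod 3 = 1, so t(54) = t(3) = 22.

22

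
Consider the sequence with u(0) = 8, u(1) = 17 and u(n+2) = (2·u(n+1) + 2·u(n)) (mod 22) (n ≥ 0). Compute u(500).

8

Computing terms: u(0) = 8, u(1) = 17, u(2) = 6, u(3) = 2, u(4) = 16, u(5) = 14, u(6) = 16, u(7) = 16, u(8) = 20, u(9) = 6, u(10) = 8, u(11) = 6, u(12) = 6, u(13) = 2.
Since (u(12), u(13)) = (u(2), u(3)) = (6, 2) (two consecutive terms determine the rest), the sequence is eventually periodic: after a pre-period of length 2 it cycles with period 10.
For n ≥ 2, u(n) depends only on (n - 2) mod 10. (500 - 2) mod 10 = 8, so u(500) = u(10) = 8.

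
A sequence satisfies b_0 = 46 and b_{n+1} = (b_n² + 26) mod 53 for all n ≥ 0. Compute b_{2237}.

Computing terms: b_0 = 46, b_1 = 22, b_2 = 33, b_3 = 2, b_4 = 30, b_5 = 25, b_6 = 15, b_7 = 39, b_8 = 10, b_9 = 20, b_{10} = 2.
Since b_{10} = b_3 = 2, the sequence is eventually periodic: after a pre-period of length 3 it cycles with period 7.
For n ≥ 3, b_n depends only on (n - 3) mod 7. (2237 - 3) mod 7 = 1, so b_{2237} = b_4 = 30.

30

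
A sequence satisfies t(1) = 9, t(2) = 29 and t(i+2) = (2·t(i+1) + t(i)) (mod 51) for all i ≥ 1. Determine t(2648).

t(1) = 9; t(2) = 29; t(3) = 16; t(4) = 10; t(5) = 36; t(6) = 31; t(7) = 47; t(8) = 23; t(9) = 42; t(10) = 5; t(11) = 1; t(12) = 7; t(13) = 15; t(14) = 37; t(15) = 38; t(16) = 11; t(17) = 9; t(18) = 29.
Since (t(17), t(18)) = (t(1), t(2)) = (9, 29) (two consecutive terms determine the rest), the sequence is periodic with period 16.
So t(2648) = t(1 + ((2648-1) mod 16)) = t(8) = 23.

23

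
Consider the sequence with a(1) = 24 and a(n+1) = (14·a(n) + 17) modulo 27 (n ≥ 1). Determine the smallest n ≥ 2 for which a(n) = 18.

3

a(1) = 24; a(2) = 2; a(3) = 18; a(4) = 26; a(5) = 3; a(6) = 5; a(7) = 6; a(8) = 20; a(9) = 0; a(10) = 17; a(11) = 12; a(12) = 23; a(13) = 15; a(14) = 11; a(15) = 9; a(16) = 8; a(17) = 21; a(18) = 14; a(19) = 24.
Since a(19) = a(1) = 24, the sequence is periodic with period 18.
The value 18 first appears (with n ≥ 2) at a(3).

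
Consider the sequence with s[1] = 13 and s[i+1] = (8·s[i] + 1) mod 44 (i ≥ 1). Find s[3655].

21

We have s[1] = 13,  s[2] = 17,  s[3] = 5,  s[4] = 41,  s[5] = 21,  s[6] = 37,  s[7] = 33,  s[8] = 1,  s[9] = 9,  s[10] = 29,  s[11] = 13.
Since s[11] = s[1] = 13, the sequence is periodic with period 10.
So s[3655] = s[1 + ((3655-1) mod 10)] = s[5] = 21.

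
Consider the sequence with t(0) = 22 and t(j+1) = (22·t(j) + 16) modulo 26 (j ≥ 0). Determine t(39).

22

Listing terms: t(0) = 22,  t(1) = 6,  t(2) = 18,  t(3) = 22.
The sequence repeats with period 3.
(39 - 0) mod 3 = 0, so t(39) = t(0) = 22.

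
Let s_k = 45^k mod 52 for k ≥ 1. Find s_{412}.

9

Listing terms: s_1 = 45,  s_2 = 49,  s_3 = 21,  s_4 = 9,  s_5 = 41,  s_6 = 25,  s_7 = 33,  s_8 = 29,  s_9 = 5,  s_{10} = 17,  s_{11} = 37,  s_{12} = 1,  s_{13} = 45.
The sequence repeats with period 12.
So s_{412} = s_{1 + ((412-1) mod 12)} = s_4 = 9.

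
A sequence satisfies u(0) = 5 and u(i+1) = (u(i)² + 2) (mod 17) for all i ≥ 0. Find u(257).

Listing terms: u(0) = 5; u(1) = 10; u(2) = 0; u(3) = 2; u(4) = 6; u(5) = 4; u(6) = 1; u(7) = 3; u(8) = 11; u(9) = 4.
Since u(9) = u(5) = 4, the sequence is eventually periodic: after a pre-period of length 5 it cycles with period 4.
For i ≥ 5, u(i) depends only on (i - 5) mod 4. (257 - 5) mod 4 = 0, so u(257) = u(5) = 4.

4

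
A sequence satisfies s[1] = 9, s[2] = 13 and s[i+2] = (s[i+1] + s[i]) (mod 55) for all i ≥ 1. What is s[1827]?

Computing terms: s[1] = 9, s[2] = 13, s[3] = 22, s[4] = 35, s[5] = 2, s[6] = 37, s[7] = 39, s[8] = 21, s[9] = 5, s[10] = 26, s[11] = 31, s[12] = 2, s[13] = 33, s[14] = 35, s[15] = 13, s[16] = 48, s[17] = 6, s[18] = 54, s[19] = 5, s[20] = 4, s[21] = 9, s[22] = 13.
Since (s[21], s[22]) = (s[1], s[2]) = (9, 13) (two consecutive terms determine the rest), the sequence is periodic with period 20.
(1827 - 1) mod 20 = 6, so s[1827] = s[7] = 39.

39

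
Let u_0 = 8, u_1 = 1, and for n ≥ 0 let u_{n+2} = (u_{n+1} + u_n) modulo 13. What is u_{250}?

Listing terms: u_0 = 8, u_1 = 1, u_2 = 9, u_3 = 10, u_4 = 6, u_5 = 3, u_6 = 9, u_7 = 12, u_8 = 8, u_9 = 7, u_{10} = 2, u_{11} = 9, u_{12} = 11, u_{13} = 7, u_{14} = 5, u_{15} = 12, u_{16} = 4, u_{17} = 3, u_{18} = 7, u_{19} = 10, u_{20} = 4, u_{21} = 1, u_{22} = 5, u_{23} = 6, u_{24} = 11, u_{25} = 4, u_{26} = 2, u_{27} = 6, u_{28} = 8, u_{29} = 1.
Since (u_{28}, u_{29}) = (u_0, u_1) = (8, 1) (two consecutive terms determine the rest), the sequence is periodic with period 28.
(250 - 0) mod 28 = 26, so u_{250} = u_{26} = 2.

2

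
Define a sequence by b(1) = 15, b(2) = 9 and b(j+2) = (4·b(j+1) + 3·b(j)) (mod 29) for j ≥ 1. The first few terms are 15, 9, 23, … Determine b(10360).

12

b(1) = 15; b(2) = 9; b(3) = 23; b(4) = 3; b(5) = 23; b(6) = 14; b(7) = 9; b(8) = 20; b(9) = 20; b(10) = 24; b(11) = 11; b(12) = 0; b(13) = 4; b(14) = 16; b(15) = 18; b(16) = 4; b(17) = 12; b(18) = 2; b(19) = 15; b(20) = 8; b(21) = 19; b(22) = 13; b(23) = 22; b(24) = 11; b(25) = 23; b(26) = 9; b(27) = 18; b(28) = 12; b(29) = 15; b(30) = 9.
Since (b(29), b(30)) = (b(1), b(2)) = (15, 9) (two consecutive terms determine the rest), the sequence is periodic with period 28.
So b(10360) = b(1 + ((10360-1) mod 28)) = b(28) = 12.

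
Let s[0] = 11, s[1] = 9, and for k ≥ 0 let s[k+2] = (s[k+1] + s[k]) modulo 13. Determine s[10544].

6

Computing terms: s[0] = 11, s[1] = 9, s[2] = 7, s[3] = 3, s[4] = 10, s[5] = 0, s[6] = 10, s[7] = 10, s[8] = 7, s[9] = 4, s[10] = 11, s[11] = 2, s[12] = 0, s[13] = 2, s[14] = 2, s[15] = 4, s[16] = 6, s[17] = 10, s[18] = 3, s[19] = 0, s[20] = 3, s[21] = 3, s[22] = 6, s[23] = 9, s[24] = 2, s[25] = 11, s[26] = 0, s[27] = 11, s[28] = 11, s[29] = 9.
Since (s[28], s[29]) = (s[0], s[1]) = (11, 9) (two consecutive terms determine the rest), the sequence is periodic with period 28.
(10544 - 0) mod 28 = 16, so s[10544] = s[16] = 6.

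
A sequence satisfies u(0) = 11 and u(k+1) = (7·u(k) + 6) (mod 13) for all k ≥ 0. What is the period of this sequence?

u(0) = 11, u(1) = 5, u(2) = 2, u(3) = 7, u(4) = 3, u(5) = 1, u(6) = 0, u(7) = 6, u(8) = 9, u(9) = 4, u(10) = 8, u(11) = 10, u(12) = 11.
Since u(12) = u(0) = 11, the sequence is periodic with period 12.

12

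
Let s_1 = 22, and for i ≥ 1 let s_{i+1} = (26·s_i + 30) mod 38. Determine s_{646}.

22

We have s_1 = 22, s_2 = 32, s_3 = 26, s_4 = 22.
Since s_4 = s_1 = 22, the sequence is periodic with period 3.
(646 - 1) mod 3 = 0, so s_{646} = s_1 = 22.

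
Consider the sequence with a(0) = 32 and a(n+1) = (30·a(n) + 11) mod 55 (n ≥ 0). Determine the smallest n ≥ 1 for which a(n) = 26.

We have a(0) = 32,  a(1) = 36,  a(2) = 46,  a(3) = 16,  a(4) = 51,  a(5) = 1,  a(6) = 41,  a(7) = 31,  a(8) = 6,  a(9) = 26,  a(10) = 21,  a(11) = 36.
Since a(11) = a(1) = 36, the sequence is eventually periodic: after a pre-period of length 1 it cycles with period 10.
The value 26 first appears (with n ≥ 1) at a(9).

9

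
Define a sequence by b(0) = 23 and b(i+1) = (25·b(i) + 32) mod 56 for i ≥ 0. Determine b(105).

23

Computing terms: b(0) = 23,  b(1) = 47,  b(2) = 31,  b(3) = 23.
The sequence repeats with period 3.
So b(105) = b(0 + ((105-0) mod 3)) = b(0) = 23.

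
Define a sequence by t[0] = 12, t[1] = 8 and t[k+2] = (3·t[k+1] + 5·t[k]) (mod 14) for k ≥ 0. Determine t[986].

We have t[0] = 12, t[1] = 8, t[2] = 0, t[3] = 12, t[4] = 8.
The sequence repeats with period 3.
(986 - 0) mod 3 = 2, so t[986] = t[2] = 0.

0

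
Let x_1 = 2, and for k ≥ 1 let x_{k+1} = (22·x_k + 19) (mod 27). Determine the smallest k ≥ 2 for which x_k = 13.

15

We have x_1 = 2, x_2 = 9, x_3 = 1, x_4 = 14, x_5 = 3, x_6 = 4, x_7 = 26, x_8 = 24, x_9 = 7, x_{10} = 11, x_{11} = 18, x_{12} = 10, x_{13} = 23, x_{14} = 12, x_{15} = 13, x_{16} = 8, x_{17} = 6, x_{18} = 16, x_{19} = 20, x_{20} = 0, x_{21} = 19, x_{22} = 5, x_{23} = 21, x_{24} = 22, x_{25} = 17, x_{26} = 15, x_{27} = 25, x_{28} = 2.
Since x_{28} = x_1 = 2, the sequence is periodic with period 27.
The value 13 first appears (with k ≥ 2) at x_{15}.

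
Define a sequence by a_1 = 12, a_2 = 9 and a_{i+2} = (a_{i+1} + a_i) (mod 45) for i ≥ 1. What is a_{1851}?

3

Listing terms: a_1 = 12, a_2 = 9, a_3 = 21, a_4 = 30, a_5 = 6, a_6 = 36, a_7 = 42, a_8 = 33, a_9 = 30, a_{10} = 18, a_{11} = 3, a_{12} = 21, a_{13} = 24, a_{14} = 0, a_{15} = 24, a_{16} = 24, a_{17} = 3, a_{18} = 27, a_{19} = 30, a_{20} = 12, a_{21} = 42, a_{22} = 9, a_{23} = 6, a_{24} = 15, a_{25} = 21, a_{26} = 36, a_{27} = 12, a_{28} = 3, a_{29} = 15, a_{30} = 18, a_{31} = 33, a_{32} = 6, a_{33} = 39, a_{34} = 0, a_{35} = 39, a_{36} = 39, a_{37} = 33, a_{38} = 27, a_{39} = 15, a_{40} = 42, a_{41} = 12, a_{42} = 9.
The sequence repeats with period 40.
(1851 - 1) mod 40 = 10, so a_{1851} = a_{11} = 3.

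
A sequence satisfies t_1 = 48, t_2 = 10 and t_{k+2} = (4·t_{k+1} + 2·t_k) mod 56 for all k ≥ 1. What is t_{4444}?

24

t_1 = 48,  t_2 = 10,  t_3 = 24,  t_4 = 4,  t_5 = 8,  t_6 = 40,  t_7 = 8,  t_8 = 0,  t_9 = 16,  t_{10} = 8,  t_{11} = 8,  t_{12} = 48,  t_{13} = 40,  t_{14} = 32,  t_{15} = 40,  t_{16} = 0,  t_{17} = 24,  t_{18} = 40,  t_{19} = 40,  t_{20} = 16,  t_{21} = 32,  t_{22} = 48,  t_{23} = 32,  t_{24} = 0,  t_{25} = 8,  t_{26} = 32,  t_{27} = 32,  t_{28} = 24,  t_{29} = 48,  t_{30} = 16,  t_{31} = 48,  t_{32} = 0,  t_{33} = 40,  t_{34} = 48,  t_{35} = 48,  t_{36} = 8,  t_{37} = 16,  t_{38} = 24,  t_{39} = 16,  t_{40} = 0,  t_{41} = 32,  t_{42} = 16,  t_{43} = 16,  t_{44} = 40,  t_{45} = 24,  t_{46} = 8,  t_{47} = 24,  t_{48} = 0,  t_{49} = 48,  t_{50} = 24,  t_{51} = 24,  t_{52} = 32,  t_{53} = 8,  t_{54} = 40.
Since (t_{53}, t_{54}) = (t_5, t_6) = (8, 40) (two consecutive terms determine the rest), the sequence is eventually periodic: after a pre-period of length 4 it cycles with period 48.
For k ≥ 5, t_k depends only on (k - 5) mod 48. (4444 - 5) mod 48 = 23, so t_{4444} = t_{28} = 24.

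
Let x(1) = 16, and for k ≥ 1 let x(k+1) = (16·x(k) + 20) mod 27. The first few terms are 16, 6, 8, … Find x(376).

x(1) = 16,  x(2) = 6,  x(3) = 8,  x(4) = 13,  x(5) = 12,  x(6) = 23,  x(7) = 10,  x(8) = 18,  x(9) = 11,  x(10) = 7,  x(11) = 24,  x(12) = 26,  x(13) = 4,  x(14) = 3,  x(15) = 14,  x(16) = 1,  x(17) = 9,  x(18) = 2,  x(19) = 25,  x(20) = 15,  x(21) = 17,  x(22) = 22,  x(23) = 21,  x(24) = 5,  x(25) = 19,  x(26) = 0,  x(27) = 20,  x(28) = 16.
Since x(28) = x(1) = 16, the sequence is periodic with period 27.
So x(376) = x(1 + ((376-1) mod 27)) = x(25) = 19.

19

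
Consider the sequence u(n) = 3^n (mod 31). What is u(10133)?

Computing terms: u(1) = 3,  u(2) = 9,  u(3) = 27,  u(4) = 19,  u(5) = 26,  u(6) = 16,  u(7) = 17,  u(8) = 20,  u(9) = 29,  u(10) = 25,  u(11) = 13,  u(12) = 8,  u(13) = 24,  u(14) = 10,  u(15) = 30,  u(16) = 28,  u(17) = 22,  u(18) = 4,  u(19) = 12,  u(20) = 5,  u(21) = 15,  u(22) = 14,  u(23) = 11,  u(24) = 2,  u(25) = 6,  u(26) = 18,  u(27) = 23,  u(28) = 7,  u(29) = 21,  u(30) = 1,  u(31) = 3.
The sequence repeats with period 30.
(10133 - 1) mod 30 = 22, so u(10133) = u(23) = 11.

11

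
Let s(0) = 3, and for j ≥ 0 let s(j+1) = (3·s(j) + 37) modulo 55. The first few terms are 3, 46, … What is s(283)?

Computing terms: s(0) = 3, s(1) = 46, s(2) = 10, s(3) = 12, s(4) = 18, s(5) = 36, s(6) = 35, s(7) = 32, s(8) = 23, s(9) = 51, s(10) = 25, s(11) = 2, s(12) = 43, s(13) = 1, s(14) = 40, s(15) = 47, s(16) = 13, s(17) = 21, s(18) = 45, s(19) = 7, s(20) = 3.
Since s(20) = s(0) = 3, the sequence is periodic with period 20.
So s(283) = s(0 + ((283-0) mod 20)) = s(3) = 12.

12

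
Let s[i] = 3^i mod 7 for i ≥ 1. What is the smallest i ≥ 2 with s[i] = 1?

6

We have s[1] = 3, s[2] = 2, s[3] = 6, s[4] = 4, s[5] = 5, s[6] = 1, s[7] = 3.
The sequence repeats with period 6.
The value 1 first appears (with i ≥ 2) at s[6].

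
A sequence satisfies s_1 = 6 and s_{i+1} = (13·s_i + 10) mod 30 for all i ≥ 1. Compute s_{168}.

2

s_1 = 6, s_2 = 28, s_3 = 14, s_4 = 12, s_5 = 16, s_6 = 8, s_7 = 24, s_8 = 22, s_9 = 26, s_{10} = 18, s_{11} = 4, s_{12} = 2, s_{13} = 6.
The sequence repeats with period 12.
So s_{168} = s_{1 + ((168-1) mod 12)} = s_{12} = 2.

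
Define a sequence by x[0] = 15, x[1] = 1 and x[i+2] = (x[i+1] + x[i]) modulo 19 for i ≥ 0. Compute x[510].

7

Computing terms: x[0] = 15; x[1] = 1; x[2] = 16; x[3] = 17; x[4] = 14; x[5] = 12; x[6] = 7; x[7] = 0; x[8] = 7; x[9] = 7; x[10] = 14; x[11] = 2; x[12] = 16; x[13] = 18; x[14] = 15; x[15] = 14; x[16] = 10; x[17] = 5; x[18] = 15; x[19] = 1.
The sequence repeats with period 18.
So x[510] = x[0 + ((510-0) mod 18)] = x[6] = 7.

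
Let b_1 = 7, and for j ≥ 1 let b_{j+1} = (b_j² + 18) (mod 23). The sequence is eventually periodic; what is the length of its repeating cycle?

Computing terms: b_1 = 7,  b_2 = 21,  b_3 = 22,  b_4 = 19,  b_5 = 11,  b_6 = 1,  b_7 = 19.
Since b_7 = b_4 = 19, the sequence is eventually periodic: after a pre-period of length 3 it cycles with period 3.

3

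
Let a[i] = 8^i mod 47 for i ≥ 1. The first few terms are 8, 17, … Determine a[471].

37

Computing terms: a[1] = 8, a[2] = 17, a[3] = 42, a[4] = 7, a[5] = 9, a[6] = 25, a[7] = 12, a[8] = 2, a[9] = 16, a[10] = 34, a[11] = 37, a[12] = 14, a[13] = 18, a[14] = 3, a[15] = 24, a[16] = 4, a[17] = 32, a[18] = 21, a[19] = 27, a[20] = 28, a[21] = 36, a[22] = 6, a[23] = 1, a[24] = 8.
The sequence repeats with period 23.
So a[471] = a[1 + ((471-1) mod 23)] = a[11] = 37.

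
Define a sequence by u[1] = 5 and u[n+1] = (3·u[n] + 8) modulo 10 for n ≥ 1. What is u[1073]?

We have u[1] = 5, u[2] = 3, u[3] = 7, u[4] = 9, u[5] = 5.
The sequence repeats with period 4.
(1073 - 1) mod 4 = 0, so u[1073] = u[1] = 5.

5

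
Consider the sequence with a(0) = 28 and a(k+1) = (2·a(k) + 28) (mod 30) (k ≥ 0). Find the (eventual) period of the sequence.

4

a(0) = 28; a(1) = 24; a(2) = 16; a(3) = 0; a(4) = 28.
Since a(4) = a(0) = 28, the sequence is periodic with period 4.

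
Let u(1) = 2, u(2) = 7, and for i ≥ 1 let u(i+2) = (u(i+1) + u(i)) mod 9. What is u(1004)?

u(1) = 2,  u(2) = 7,  u(3) = 0,  u(4) = 7,  u(5) = 7,  u(6) = 5,  u(7) = 3,  u(8) = 8,  u(9) = 2,  u(10) = 1,  u(11) = 3,  u(12) = 4,  u(13) = 7,  u(14) = 2,  u(15) = 0,  u(16) = 2,  u(17) = 2,  u(18) = 4,  u(19) = 6,  u(20) = 1,  u(21) = 7,  u(22) = 8,  u(23) = 6,  u(24) = 5,  u(25) = 2,  u(26) = 7.
Since (u(25), u(26)) = (u(1), u(2)) = (2, 7) (two consecutive terms determine the rest), the sequence is periodic with period 24.
(1004 - 1) mod 24 = 19, so u(1004) = u(20) = 1.

1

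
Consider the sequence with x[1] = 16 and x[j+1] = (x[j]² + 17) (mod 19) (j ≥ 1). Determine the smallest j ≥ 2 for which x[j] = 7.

2

Computing terms: x[1] = 16,  x[2] = 7,  x[3] = 9,  x[4] = 3,  x[5] = 7.
Since x[5] = x[2] = 7, the sequence is eventually periodic: after a pre-period of length 1 it cycles with period 3.
The value 7 first appears (with j ≥ 2) at x[2].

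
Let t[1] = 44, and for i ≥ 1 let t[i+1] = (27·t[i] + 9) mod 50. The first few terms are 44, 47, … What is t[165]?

14

We have t[1] = 44; t[2] = 47; t[3] = 28; t[4] = 15; t[5] = 14; t[6] = 37; t[7] = 8; t[8] = 25; t[9] = 34; t[10] = 27; t[11] = 38; t[12] = 35; t[13] = 4; t[14] = 17; t[15] = 18; t[16] = 45; t[17] = 24; t[18] = 7; t[19] = 48; t[20] = 5; t[21] = 44.
The sequence repeats with period 20.
(165 - 1) mod 20 = 4, so t[165] = t[5] = 14.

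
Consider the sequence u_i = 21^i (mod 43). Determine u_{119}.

u_0 = 1, u_1 = 21, u_2 = 11, u_3 = 16, u_4 = 35, u_5 = 4, u_6 = 41, u_7 = 1.
Since u_7 = u_0 = 1, the sequence is periodic with period 7.
So u_{119} = u_{0 + ((119-0) mod 7)} = u_0 = 1.

1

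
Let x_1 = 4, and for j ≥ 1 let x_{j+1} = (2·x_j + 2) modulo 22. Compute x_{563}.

0

We have x_1 = 4, x_2 = 10, x_3 = 0, x_4 = 2, x_5 = 6, x_6 = 14, x_7 = 8, x_8 = 18, x_9 = 16, x_{10} = 12, x_{11} = 4.
Since x_{11} = x_1 = 4, the sequence is periodic with period 10.
(563 - 1) mod 10 = 2, so x_{563} = x_3 = 0.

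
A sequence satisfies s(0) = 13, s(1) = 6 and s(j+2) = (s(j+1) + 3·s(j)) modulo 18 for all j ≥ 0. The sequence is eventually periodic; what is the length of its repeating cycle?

Listing terms: s(0) = 13,  s(1) = 6,  s(2) = 9,  s(3) = 9,  s(4) = 0,  s(5) = 9,  s(6) = 9.
Since (s(5), s(6)) = (s(2), s(3)) = (9, 9) (two consecutive terms determine the rest), the sequence is eventually periodic: after a pre-period of length 2 it cycles with period 3.

3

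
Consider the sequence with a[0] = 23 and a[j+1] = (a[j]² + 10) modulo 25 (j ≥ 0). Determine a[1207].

We have a[0] = 23,  a[1] = 14,  a[2] = 6,  a[3] = 21,  a[4] = 1,  a[5] = 11,  a[6] = 6.
Since a[6] = a[2] = 6, the sequence is eventually periodic: after a pre-period of length 2 it cycles with period 4.
For j ≥ 2, a[j] depends only on (j - 2) mod 4. (1207 - 2) mod 4 = 1, so a[1207] = a[3] = 21.

21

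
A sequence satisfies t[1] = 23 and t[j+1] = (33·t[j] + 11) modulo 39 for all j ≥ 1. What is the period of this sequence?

12

Listing terms: t[1] = 23; t[2] = 29; t[3] = 32; t[4] = 14; t[5] = 5; t[6] = 20; t[7] = 8; t[8] = 2; t[9] = 38; t[10] = 17; t[11] = 26; t[12] = 11; t[13] = 23.
Since t[13] = t[1] = 23, the sequence is periodic with period 12.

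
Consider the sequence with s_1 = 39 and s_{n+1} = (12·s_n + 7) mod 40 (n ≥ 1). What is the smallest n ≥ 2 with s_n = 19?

s_1 = 39, s_2 = 35, s_3 = 27, s_4 = 11, s_5 = 19, s_6 = 35.
Since s_6 = s_2 = 35, the sequence is eventually periodic: after a pre-period of length 1 it cycles with period 4.
The value 19 first appears (with n ≥ 2) at s_5.

5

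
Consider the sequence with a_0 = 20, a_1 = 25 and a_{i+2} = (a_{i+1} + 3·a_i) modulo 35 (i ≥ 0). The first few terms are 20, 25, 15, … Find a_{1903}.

30

Computing terms: a_0 = 20; a_1 = 25; a_2 = 15; a_3 = 20; a_4 = 30; a_5 = 20; a_6 = 5; a_7 = 30; a_8 = 10; a_9 = 30; a_{10} = 25; a_{11} = 10; a_{12} = 15; a_{13} = 10; a_{14} = 20; a_{15} = 15; a_{16} = 5; a_{17} = 15; a_{18} = 30; a_{19} = 5; a_{20} = 25; a_{21} = 5; a_{22} = 10; a_{23} = 25; a_{24} = 20; a_{25} = 25.
Since (a_{24}, a_{25}) = (a_0, a_1) = (20, 25) (two consecutive terms determine the rest), the sequence is periodic with period 24.
So a_{1903} = a_{0 + ((1903-0) mod 24)} = a_7 = 30.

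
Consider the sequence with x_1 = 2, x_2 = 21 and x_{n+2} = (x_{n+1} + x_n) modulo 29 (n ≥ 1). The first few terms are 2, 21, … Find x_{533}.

We have x_1 = 2,  x_2 = 21,  x_3 = 23,  x_4 = 15,  x_5 = 9,  x_6 = 24,  x_7 = 4,  x_8 = 28,  x_9 = 3,  x_{10} = 2,  x_{11} = 5,  x_{12} = 7,  x_{13} = 12,  x_{14} = 19,  x_{15} = 2,  x_{16} = 21.
The sequence repeats with period 14.
(533 - 1) mod 14 = 0, so x_{533} = x_1 = 2.

2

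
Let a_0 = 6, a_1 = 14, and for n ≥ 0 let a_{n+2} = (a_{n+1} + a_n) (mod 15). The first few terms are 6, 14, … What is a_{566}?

We have a_0 = 6, a_1 = 14, a_2 = 5, a_3 = 4, a_4 = 9, a_5 = 13, a_6 = 7, a_7 = 5, a_8 = 12, a_9 = 2, a_{10} = 14, a_{11} = 1, a_{12} = 0, a_{13} = 1, a_{14} = 1, a_{15} = 2, a_{16} = 3, a_{17} = 5, a_{18} = 8, a_{19} = 13, a_{20} = 6, a_{21} = 4, a_{22} = 10, a_{23} = 14, a_{24} = 9, a_{25} = 8, a_{26} = 2, a_{27} = 10, a_{28} = 12, a_{29} = 7, a_{30} = 4, a_{31} = 11, a_{32} = 0, a_{33} = 11, a_{34} = 11, a_{35} = 7, a_{36} = 3, a_{37} = 10, a_{38} = 13, a_{39} = 8, a_{40} = 6, a_{41} = 14.
Since (a_{40}, a_{41}) = (a_0, a_1) = (6, 14) (two consecutive terms determine the rest), the sequence is periodic with period 40.
So a_{566} = a_{0 + ((566-0) mod 40)} = a_6 = 7.

7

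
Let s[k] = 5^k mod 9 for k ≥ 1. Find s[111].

8

Listing terms: s[1] = 5, s[2] = 7, s[3] = 8, s[4] = 4, s[5] = 2, s[6] = 1, s[7] = 5.
Since s[7] = s[1] = 5, the sequence is periodic with period 6.
So s[111] = s[1 + ((111-1) mod 6)] = s[3] = 8.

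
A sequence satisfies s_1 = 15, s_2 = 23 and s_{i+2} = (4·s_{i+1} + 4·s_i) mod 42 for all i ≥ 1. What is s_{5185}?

36

s_1 = 15, s_2 = 23, s_3 = 26, s_4 = 28, s_5 = 6, s_6 = 10, s_7 = 22, s_8 = 2, s_9 = 12, s_{10} = 14, s_{11} = 20, s_{12} = 10, s_{13} = 36, s_{14} = 16, s_{15} = 40, s_{16} = 14, s_{17} = 6, s_{18} = 38, s_{19} = 8, s_{20} = 16, s_{21} = 12, s_{22} = 28, s_{23} = 34, s_{24} = 38, s_{25} = 36, s_{26} = 2, s_{27} = 26, s_{28} = 28.
Since (s_{27}, s_{28}) = (s_3, s_4) = (26, 28) (two consecutive terms determine the rest), the sequence is eventually periodic: after a pre-period of length 2 it cycles with period 24.
For i ≥ 3, s_i depends only on (i - 3) mod 24. (5185 - 3) mod 24 = 22, so s_{5185} = s_{25} = 36.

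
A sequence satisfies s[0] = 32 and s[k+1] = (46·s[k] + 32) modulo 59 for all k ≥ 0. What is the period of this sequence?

s[0] = 32; s[1] = 29; s[2] = 9; s[3] = 33; s[4] = 16; s[5] = 1; s[6] = 19; s[7] = 21; s[8] = 54; s[9] = 38; s[10] = 10; s[11] = 20; s[12] = 8; s[13] = 46; s[14] = 24; s[15] = 15; s[16] = 14; s[17] = 27; s[18] = 35; s[19] = 49; s[20] = 44; s[21] = 50; s[22] = 31; s[23] = 42; s[24] = 17; s[25] = 47; s[26] = 11; s[27] = 7; s[28] = 0; s[29] = 32.
Since s[29] = s[0] = 32, the sequence is periodic with period 29.

29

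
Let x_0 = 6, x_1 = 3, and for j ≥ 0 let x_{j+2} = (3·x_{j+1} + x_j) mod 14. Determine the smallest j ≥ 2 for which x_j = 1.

2

We have x_0 = 6; x_1 = 3; x_2 = 1; x_3 = 6; x_4 = 5; x_5 = 7; x_6 = 12; x_7 = 1; x_8 = 1; x_9 = 4; x_{10} = 13; x_{11} = 1; x_{12} = 2; x_{13} = 7; x_{14} = 9; x_{15} = 6; x_{16} = 13; x_{17} = 3; x_{18} = 8; x_{19} = 13; x_{20} = 5; x_{21} = 0; x_{22} = 5; x_{23} = 1; x_{24} = 8; x_{25} = 11; x_{26} = 13; x_{27} = 8; x_{28} = 9; x_{29} = 7; x_{30} = 2; x_{31} = 13; x_{32} = 13; x_{33} = 10; x_{34} = 1; x_{35} = 13; x_{36} = 12; x_{37} = 7; x_{38} = 5; x_{39} = 8; x_{40} = 1; x_{41} = 11; x_{42} = 6; x_{43} = 1; x_{44} = 9; x_{45} = 0; x_{46} = 9; x_{47} = 13; x_{48} = 6; x_{49} = 3.
The sequence repeats with period 48.
The value 1 first appears (with j ≥ 2) at x_2.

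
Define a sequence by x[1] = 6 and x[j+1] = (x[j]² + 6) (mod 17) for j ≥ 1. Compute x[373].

Listing terms: x[1] = 6,  x[2] = 8,  x[3] = 2,  x[4] = 10,  x[5] = 4,  x[6] = 5,  x[7] = 14,  x[8] = 15,  x[9] = 10.
Since x[9] = x[4] = 10, the sequence is eventually periodic: after a pre-period of length 3 it cycles with period 5.
For j ≥ 4, x[j] depends only on (j - 4) mod 5. (373 - 4) mod 5 = 4, so x[373] = x[8] = 15.

15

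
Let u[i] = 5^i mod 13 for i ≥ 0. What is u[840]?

1

Listing terms: u[0] = 1, u[1] = 5, u[2] = 12, u[3] = 8, u[4] = 1.
The sequence repeats with period 4.
(840 - 0) mod 4 = 0, so u[840] = u[0] = 1.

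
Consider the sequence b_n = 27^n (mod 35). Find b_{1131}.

Listing terms: b_1 = 27,  b_2 = 29,  b_3 = 13,  b_4 = 1,  b_5 = 27.
Since b_5 = b_1 = 27, the sequence is periodic with period 4.
So b_{1131} = b_{1 + ((1131-1) mod 4)} = b_3 = 13.

13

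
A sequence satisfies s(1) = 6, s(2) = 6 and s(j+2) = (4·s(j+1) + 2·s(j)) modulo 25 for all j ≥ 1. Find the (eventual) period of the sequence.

Computing terms: s(1) = 6, s(2) = 6, s(3) = 11, s(4) = 6, s(5) = 21, s(6) = 21, s(7) = 1, s(8) = 21, s(9) = 11, s(10) = 11, s(11) = 16, s(12) = 11, s(13) = 1, s(14) = 1, s(15) = 6, s(16) = 1, s(17) = 16, s(18) = 16, s(19) = 21, s(20) = 16, s(21) = 6, s(22) = 6.
Since (s(21), s(22)) = (s(1), s(2)) = (6, 6) (two consecutive terms determine the rest), the sequence is periodic with period 20.

20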